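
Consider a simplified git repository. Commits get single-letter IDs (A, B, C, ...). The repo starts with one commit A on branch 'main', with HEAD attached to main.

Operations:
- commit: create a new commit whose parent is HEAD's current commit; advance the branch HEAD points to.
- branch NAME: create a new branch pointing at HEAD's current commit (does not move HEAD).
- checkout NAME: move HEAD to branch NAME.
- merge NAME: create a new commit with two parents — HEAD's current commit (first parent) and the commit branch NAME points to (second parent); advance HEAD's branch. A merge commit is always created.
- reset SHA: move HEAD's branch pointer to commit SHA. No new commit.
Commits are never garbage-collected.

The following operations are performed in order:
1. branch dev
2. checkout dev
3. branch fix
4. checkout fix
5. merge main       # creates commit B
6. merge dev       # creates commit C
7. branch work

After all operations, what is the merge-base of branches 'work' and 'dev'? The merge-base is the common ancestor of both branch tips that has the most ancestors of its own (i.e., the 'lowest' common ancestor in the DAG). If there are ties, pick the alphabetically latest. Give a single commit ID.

After op 1 (branch): HEAD=main@A [dev=A main=A]
After op 2 (checkout): HEAD=dev@A [dev=A main=A]
After op 3 (branch): HEAD=dev@A [dev=A fix=A main=A]
After op 4 (checkout): HEAD=fix@A [dev=A fix=A main=A]
After op 5 (merge): HEAD=fix@B [dev=A fix=B main=A]
After op 6 (merge): HEAD=fix@C [dev=A fix=C main=A]
After op 7 (branch): HEAD=fix@C [dev=A fix=C main=A work=C]
ancestors(work=C): ['A', 'B', 'C']
ancestors(dev=A): ['A']
common: ['A']

Answer: A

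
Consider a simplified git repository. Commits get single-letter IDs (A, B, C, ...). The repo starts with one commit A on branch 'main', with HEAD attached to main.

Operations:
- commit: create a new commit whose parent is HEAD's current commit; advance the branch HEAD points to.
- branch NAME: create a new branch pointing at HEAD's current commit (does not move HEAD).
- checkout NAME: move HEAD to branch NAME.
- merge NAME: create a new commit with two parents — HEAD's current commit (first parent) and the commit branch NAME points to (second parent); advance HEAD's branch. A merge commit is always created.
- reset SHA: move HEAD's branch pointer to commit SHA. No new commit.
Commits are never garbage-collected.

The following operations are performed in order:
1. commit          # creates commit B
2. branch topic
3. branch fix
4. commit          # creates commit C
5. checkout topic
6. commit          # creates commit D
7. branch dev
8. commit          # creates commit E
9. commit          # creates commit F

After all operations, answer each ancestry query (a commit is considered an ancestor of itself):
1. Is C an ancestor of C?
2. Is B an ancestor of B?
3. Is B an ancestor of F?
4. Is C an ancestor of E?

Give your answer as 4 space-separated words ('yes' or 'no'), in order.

Answer: yes yes yes no

Derivation:
After op 1 (commit): HEAD=main@B [main=B]
After op 2 (branch): HEAD=main@B [main=B topic=B]
After op 3 (branch): HEAD=main@B [fix=B main=B topic=B]
After op 4 (commit): HEAD=main@C [fix=B main=C topic=B]
After op 5 (checkout): HEAD=topic@B [fix=B main=C topic=B]
After op 6 (commit): HEAD=topic@D [fix=B main=C topic=D]
After op 7 (branch): HEAD=topic@D [dev=D fix=B main=C topic=D]
After op 8 (commit): HEAD=topic@E [dev=D fix=B main=C topic=E]
After op 9 (commit): HEAD=topic@F [dev=D fix=B main=C topic=F]
ancestors(C) = {A,B,C}; C in? yes
ancestors(B) = {A,B}; B in? yes
ancestors(F) = {A,B,D,E,F}; B in? yes
ancestors(E) = {A,B,D,E}; C in? no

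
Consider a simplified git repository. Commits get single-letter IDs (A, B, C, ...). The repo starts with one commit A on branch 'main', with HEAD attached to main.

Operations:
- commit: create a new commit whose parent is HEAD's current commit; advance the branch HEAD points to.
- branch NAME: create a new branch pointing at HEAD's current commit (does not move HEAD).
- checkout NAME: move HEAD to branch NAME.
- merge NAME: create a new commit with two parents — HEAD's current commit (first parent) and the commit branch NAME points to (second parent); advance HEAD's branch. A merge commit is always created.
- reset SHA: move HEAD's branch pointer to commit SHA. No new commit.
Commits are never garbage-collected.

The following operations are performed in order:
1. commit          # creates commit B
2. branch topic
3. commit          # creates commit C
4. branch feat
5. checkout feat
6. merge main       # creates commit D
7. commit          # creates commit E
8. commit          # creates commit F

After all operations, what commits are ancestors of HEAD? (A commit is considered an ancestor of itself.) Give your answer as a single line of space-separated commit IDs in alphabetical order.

After op 1 (commit): HEAD=main@B [main=B]
After op 2 (branch): HEAD=main@B [main=B topic=B]
After op 3 (commit): HEAD=main@C [main=C topic=B]
After op 4 (branch): HEAD=main@C [feat=C main=C topic=B]
After op 5 (checkout): HEAD=feat@C [feat=C main=C topic=B]
After op 6 (merge): HEAD=feat@D [feat=D main=C topic=B]
After op 7 (commit): HEAD=feat@E [feat=E main=C topic=B]
After op 8 (commit): HEAD=feat@F [feat=F main=C topic=B]

Answer: A B C D E F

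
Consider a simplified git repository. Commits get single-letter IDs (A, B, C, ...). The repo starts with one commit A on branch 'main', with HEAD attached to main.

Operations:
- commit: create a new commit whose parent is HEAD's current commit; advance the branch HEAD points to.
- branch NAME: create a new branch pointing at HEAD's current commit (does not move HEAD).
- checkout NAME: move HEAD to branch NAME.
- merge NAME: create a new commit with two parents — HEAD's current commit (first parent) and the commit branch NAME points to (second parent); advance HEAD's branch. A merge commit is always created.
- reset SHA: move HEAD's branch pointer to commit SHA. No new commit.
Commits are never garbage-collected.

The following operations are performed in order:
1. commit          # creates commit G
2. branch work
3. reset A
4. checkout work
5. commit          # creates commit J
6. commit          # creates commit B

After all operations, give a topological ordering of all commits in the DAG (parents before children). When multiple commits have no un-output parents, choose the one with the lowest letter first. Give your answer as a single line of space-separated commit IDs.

Answer: A G J B

Derivation:
After op 1 (commit): HEAD=main@G [main=G]
After op 2 (branch): HEAD=main@G [main=G work=G]
After op 3 (reset): HEAD=main@A [main=A work=G]
After op 4 (checkout): HEAD=work@G [main=A work=G]
After op 5 (commit): HEAD=work@J [main=A work=J]
After op 6 (commit): HEAD=work@B [main=A work=B]
commit A: parents=[]
commit B: parents=['J']
commit G: parents=['A']
commit J: parents=['G']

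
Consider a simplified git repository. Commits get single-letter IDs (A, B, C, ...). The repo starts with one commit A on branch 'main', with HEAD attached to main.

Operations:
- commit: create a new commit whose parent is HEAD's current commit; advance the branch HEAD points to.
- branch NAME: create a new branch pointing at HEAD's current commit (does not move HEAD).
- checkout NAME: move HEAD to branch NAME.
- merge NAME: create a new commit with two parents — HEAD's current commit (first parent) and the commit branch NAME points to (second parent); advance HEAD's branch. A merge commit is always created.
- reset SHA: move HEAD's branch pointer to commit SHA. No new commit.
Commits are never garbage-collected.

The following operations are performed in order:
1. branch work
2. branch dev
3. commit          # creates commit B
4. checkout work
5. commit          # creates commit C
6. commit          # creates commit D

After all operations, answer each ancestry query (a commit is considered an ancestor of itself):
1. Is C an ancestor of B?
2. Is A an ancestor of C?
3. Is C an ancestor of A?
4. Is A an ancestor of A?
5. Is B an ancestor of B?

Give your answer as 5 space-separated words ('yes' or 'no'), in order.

After op 1 (branch): HEAD=main@A [main=A work=A]
After op 2 (branch): HEAD=main@A [dev=A main=A work=A]
After op 3 (commit): HEAD=main@B [dev=A main=B work=A]
After op 4 (checkout): HEAD=work@A [dev=A main=B work=A]
After op 5 (commit): HEAD=work@C [dev=A main=B work=C]
After op 6 (commit): HEAD=work@D [dev=A main=B work=D]
ancestors(B) = {A,B}; C in? no
ancestors(C) = {A,C}; A in? yes
ancestors(A) = {A}; C in? no
ancestors(A) = {A}; A in? yes
ancestors(B) = {A,B}; B in? yes

Answer: no yes no yes yes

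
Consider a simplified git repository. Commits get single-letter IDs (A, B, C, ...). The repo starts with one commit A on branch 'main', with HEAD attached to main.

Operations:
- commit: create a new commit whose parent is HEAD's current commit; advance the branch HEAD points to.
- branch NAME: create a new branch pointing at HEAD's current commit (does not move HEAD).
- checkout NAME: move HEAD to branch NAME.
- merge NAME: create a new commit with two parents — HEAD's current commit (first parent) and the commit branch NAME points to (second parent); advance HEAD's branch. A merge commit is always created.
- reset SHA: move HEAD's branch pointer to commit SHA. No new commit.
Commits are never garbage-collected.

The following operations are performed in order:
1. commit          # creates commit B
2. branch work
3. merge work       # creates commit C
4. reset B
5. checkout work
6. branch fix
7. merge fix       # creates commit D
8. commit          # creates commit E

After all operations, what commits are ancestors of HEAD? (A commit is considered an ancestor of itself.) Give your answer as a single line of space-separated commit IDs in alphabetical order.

Answer: A B D E

Derivation:
After op 1 (commit): HEAD=main@B [main=B]
After op 2 (branch): HEAD=main@B [main=B work=B]
After op 3 (merge): HEAD=main@C [main=C work=B]
After op 4 (reset): HEAD=main@B [main=B work=B]
After op 5 (checkout): HEAD=work@B [main=B work=B]
After op 6 (branch): HEAD=work@B [fix=B main=B work=B]
After op 7 (merge): HEAD=work@D [fix=B main=B work=D]
After op 8 (commit): HEAD=work@E [fix=B main=B work=E]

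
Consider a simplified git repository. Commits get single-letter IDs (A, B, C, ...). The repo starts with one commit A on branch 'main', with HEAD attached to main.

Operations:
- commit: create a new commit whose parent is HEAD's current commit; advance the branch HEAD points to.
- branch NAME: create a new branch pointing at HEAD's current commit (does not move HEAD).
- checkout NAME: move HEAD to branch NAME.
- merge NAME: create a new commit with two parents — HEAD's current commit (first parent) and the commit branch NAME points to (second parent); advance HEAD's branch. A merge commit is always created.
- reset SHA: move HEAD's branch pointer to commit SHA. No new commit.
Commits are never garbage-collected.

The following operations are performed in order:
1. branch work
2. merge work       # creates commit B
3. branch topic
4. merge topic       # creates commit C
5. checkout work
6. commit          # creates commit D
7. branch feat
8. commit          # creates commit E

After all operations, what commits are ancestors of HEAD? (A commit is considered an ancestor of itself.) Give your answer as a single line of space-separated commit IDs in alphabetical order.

Answer: A D E

Derivation:
After op 1 (branch): HEAD=main@A [main=A work=A]
After op 2 (merge): HEAD=main@B [main=B work=A]
After op 3 (branch): HEAD=main@B [main=B topic=B work=A]
After op 4 (merge): HEAD=main@C [main=C topic=B work=A]
After op 5 (checkout): HEAD=work@A [main=C topic=B work=A]
After op 6 (commit): HEAD=work@D [main=C topic=B work=D]
After op 7 (branch): HEAD=work@D [feat=D main=C topic=B work=D]
After op 8 (commit): HEAD=work@E [feat=D main=C topic=B work=E]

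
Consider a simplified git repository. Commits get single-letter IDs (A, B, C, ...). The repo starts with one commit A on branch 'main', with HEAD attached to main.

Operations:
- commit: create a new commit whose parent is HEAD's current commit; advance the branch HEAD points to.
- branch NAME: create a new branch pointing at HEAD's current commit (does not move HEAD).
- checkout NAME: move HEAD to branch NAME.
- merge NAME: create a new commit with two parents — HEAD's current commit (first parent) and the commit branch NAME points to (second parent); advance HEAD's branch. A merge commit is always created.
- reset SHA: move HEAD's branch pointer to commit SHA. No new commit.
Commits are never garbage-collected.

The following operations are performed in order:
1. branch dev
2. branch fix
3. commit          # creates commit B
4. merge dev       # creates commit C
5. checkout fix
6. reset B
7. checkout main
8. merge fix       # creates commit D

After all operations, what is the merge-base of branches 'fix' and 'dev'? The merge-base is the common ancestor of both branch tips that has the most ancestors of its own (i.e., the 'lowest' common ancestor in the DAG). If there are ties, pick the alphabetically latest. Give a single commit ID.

After op 1 (branch): HEAD=main@A [dev=A main=A]
After op 2 (branch): HEAD=main@A [dev=A fix=A main=A]
After op 3 (commit): HEAD=main@B [dev=A fix=A main=B]
After op 4 (merge): HEAD=main@C [dev=A fix=A main=C]
After op 5 (checkout): HEAD=fix@A [dev=A fix=A main=C]
After op 6 (reset): HEAD=fix@B [dev=A fix=B main=C]
After op 7 (checkout): HEAD=main@C [dev=A fix=B main=C]
After op 8 (merge): HEAD=main@D [dev=A fix=B main=D]
ancestors(fix=B): ['A', 'B']
ancestors(dev=A): ['A']
common: ['A']

Answer: A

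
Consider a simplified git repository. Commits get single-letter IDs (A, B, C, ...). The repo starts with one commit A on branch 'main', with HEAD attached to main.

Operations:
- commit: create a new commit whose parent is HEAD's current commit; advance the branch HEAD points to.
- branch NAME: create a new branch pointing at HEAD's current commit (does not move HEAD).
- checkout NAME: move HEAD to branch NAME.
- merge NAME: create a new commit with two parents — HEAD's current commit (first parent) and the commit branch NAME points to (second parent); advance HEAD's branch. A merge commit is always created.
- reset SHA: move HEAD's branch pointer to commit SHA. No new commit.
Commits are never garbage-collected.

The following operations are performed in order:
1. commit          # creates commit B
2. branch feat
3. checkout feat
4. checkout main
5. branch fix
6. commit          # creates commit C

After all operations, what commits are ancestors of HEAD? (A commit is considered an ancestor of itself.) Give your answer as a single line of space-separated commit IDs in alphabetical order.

After op 1 (commit): HEAD=main@B [main=B]
After op 2 (branch): HEAD=main@B [feat=B main=B]
After op 3 (checkout): HEAD=feat@B [feat=B main=B]
After op 4 (checkout): HEAD=main@B [feat=B main=B]
After op 5 (branch): HEAD=main@B [feat=B fix=B main=B]
After op 6 (commit): HEAD=main@C [feat=B fix=B main=C]

Answer: A B C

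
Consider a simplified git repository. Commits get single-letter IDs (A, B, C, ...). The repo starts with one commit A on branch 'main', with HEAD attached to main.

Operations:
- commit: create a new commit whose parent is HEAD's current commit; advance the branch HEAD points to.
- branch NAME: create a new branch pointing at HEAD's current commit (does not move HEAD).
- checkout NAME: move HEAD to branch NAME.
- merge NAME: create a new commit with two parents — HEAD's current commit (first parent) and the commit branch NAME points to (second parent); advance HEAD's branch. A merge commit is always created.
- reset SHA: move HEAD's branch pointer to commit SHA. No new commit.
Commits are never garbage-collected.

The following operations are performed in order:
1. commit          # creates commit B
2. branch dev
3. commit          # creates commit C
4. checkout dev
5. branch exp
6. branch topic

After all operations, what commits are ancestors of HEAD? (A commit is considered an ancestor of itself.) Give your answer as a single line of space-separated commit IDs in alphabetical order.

After op 1 (commit): HEAD=main@B [main=B]
After op 2 (branch): HEAD=main@B [dev=B main=B]
After op 3 (commit): HEAD=main@C [dev=B main=C]
After op 4 (checkout): HEAD=dev@B [dev=B main=C]
After op 5 (branch): HEAD=dev@B [dev=B exp=B main=C]
After op 6 (branch): HEAD=dev@B [dev=B exp=B main=C topic=B]

Answer: A B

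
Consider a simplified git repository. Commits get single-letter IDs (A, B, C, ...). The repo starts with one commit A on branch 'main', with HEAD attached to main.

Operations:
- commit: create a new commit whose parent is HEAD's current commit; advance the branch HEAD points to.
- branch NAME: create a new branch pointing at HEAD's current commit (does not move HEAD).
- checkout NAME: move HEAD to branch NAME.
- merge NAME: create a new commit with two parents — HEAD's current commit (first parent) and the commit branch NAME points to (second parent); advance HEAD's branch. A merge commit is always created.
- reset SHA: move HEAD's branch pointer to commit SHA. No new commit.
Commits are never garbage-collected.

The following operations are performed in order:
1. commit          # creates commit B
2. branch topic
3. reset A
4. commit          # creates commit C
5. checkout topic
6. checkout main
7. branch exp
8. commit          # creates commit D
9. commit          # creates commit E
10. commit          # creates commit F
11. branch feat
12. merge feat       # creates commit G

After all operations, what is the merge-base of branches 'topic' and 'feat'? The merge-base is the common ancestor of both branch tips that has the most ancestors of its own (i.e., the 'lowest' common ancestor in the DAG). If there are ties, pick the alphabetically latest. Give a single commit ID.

Answer: A

Derivation:
After op 1 (commit): HEAD=main@B [main=B]
After op 2 (branch): HEAD=main@B [main=B topic=B]
After op 3 (reset): HEAD=main@A [main=A topic=B]
After op 4 (commit): HEAD=main@C [main=C topic=B]
After op 5 (checkout): HEAD=topic@B [main=C topic=B]
After op 6 (checkout): HEAD=main@C [main=C topic=B]
After op 7 (branch): HEAD=main@C [exp=C main=C topic=B]
After op 8 (commit): HEAD=main@D [exp=C main=D topic=B]
After op 9 (commit): HEAD=main@E [exp=C main=E topic=B]
After op 10 (commit): HEAD=main@F [exp=C main=F topic=B]
After op 11 (branch): HEAD=main@F [exp=C feat=F main=F topic=B]
After op 12 (merge): HEAD=main@G [exp=C feat=F main=G topic=B]
ancestors(topic=B): ['A', 'B']
ancestors(feat=F): ['A', 'C', 'D', 'E', 'F']
common: ['A']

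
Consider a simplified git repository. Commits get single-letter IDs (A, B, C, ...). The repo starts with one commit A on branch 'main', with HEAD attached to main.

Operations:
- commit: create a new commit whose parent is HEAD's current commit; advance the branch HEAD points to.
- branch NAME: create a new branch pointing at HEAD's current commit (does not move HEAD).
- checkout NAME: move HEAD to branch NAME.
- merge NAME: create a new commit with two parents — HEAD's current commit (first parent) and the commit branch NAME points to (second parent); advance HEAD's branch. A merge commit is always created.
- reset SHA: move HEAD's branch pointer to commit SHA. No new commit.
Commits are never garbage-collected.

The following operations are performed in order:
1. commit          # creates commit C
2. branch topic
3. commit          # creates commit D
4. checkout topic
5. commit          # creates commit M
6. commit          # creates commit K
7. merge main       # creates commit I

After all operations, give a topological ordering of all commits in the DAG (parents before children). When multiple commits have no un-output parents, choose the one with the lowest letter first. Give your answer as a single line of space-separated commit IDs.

After op 1 (commit): HEAD=main@C [main=C]
After op 2 (branch): HEAD=main@C [main=C topic=C]
After op 3 (commit): HEAD=main@D [main=D topic=C]
After op 4 (checkout): HEAD=topic@C [main=D topic=C]
After op 5 (commit): HEAD=topic@M [main=D topic=M]
After op 6 (commit): HEAD=topic@K [main=D topic=K]
After op 7 (merge): HEAD=topic@I [main=D topic=I]
commit A: parents=[]
commit C: parents=['A']
commit D: parents=['C']
commit I: parents=['K', 'D']
commit K: parents=['M']
commit M: parents=['C']

Answer: A C D M K I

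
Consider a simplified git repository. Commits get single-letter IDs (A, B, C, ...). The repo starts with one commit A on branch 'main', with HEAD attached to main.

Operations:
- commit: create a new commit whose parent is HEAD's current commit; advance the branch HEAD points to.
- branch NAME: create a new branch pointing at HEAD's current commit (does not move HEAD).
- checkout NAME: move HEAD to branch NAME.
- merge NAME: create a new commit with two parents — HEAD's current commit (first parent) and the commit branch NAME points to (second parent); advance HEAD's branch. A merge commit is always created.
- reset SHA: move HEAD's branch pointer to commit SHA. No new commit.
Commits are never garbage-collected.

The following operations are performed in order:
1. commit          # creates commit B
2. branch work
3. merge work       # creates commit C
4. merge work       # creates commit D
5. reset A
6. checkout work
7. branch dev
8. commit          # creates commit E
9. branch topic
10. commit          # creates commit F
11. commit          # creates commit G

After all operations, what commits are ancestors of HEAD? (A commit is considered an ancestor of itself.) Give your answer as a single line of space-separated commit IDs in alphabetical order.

After op 1 (commit): HEAD=main@B [main=B]
After op 2 (branch): HEAD=main@B [main=B work=B]
After op 3 (merge): HEAD=main@C [main=C work=B]
After op 4 (merge): HEAD=main@D [main=D work=B]
After op 5 (reset): HEAD=main@A [main=A work=B]
After op 6 (checkout): HEAD=work@B [main=A work=B]
After op 7 (branch): HEAD=work@B [dev=B main=A work=B]
After op 8 (commit): HEAD=work@E [dev=B main=A work=E]
After op 9 (branch): HEAD=work@E [dev=B main=A topic=E work=E]
After op 10 (commit): HEAD=work@F [dev=B main=A topic=E work=F]
After op 11 (commit): HEAD=work@G [dev=B main=A topic=E work=G]

Answer: A B E F G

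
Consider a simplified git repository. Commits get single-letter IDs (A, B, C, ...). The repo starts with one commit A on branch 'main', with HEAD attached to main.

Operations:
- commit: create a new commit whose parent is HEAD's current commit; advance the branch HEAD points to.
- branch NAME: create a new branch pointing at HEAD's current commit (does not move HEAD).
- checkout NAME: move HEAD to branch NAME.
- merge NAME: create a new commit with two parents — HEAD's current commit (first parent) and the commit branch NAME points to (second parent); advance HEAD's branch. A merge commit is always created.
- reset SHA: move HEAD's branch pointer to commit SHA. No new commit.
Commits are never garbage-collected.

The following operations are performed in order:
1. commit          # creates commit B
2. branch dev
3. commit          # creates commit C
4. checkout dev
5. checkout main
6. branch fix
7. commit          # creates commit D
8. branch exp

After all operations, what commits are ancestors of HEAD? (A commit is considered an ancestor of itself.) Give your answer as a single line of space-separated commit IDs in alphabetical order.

Answer: A B C D

Derivation:
After op 1 (commit): HEAD=main@B [main=B]
After op 2 (branch): HEAD=main@B [dev=B main=B]
After op 3 (commit): HEAD=main@C [dev=B main=C]
After op 4 (checkout): HEAD=dev@B [dev=B main=C]
After op 5 (checkout): HEAD=main@C [dev=B main=C]
After op 6 (branch): HEAD=main@C [dev=B fix=C main=C]
After op 7 (commit): HEAD=main@D [dev=B fix=C main=D]
After op 8 (branch): HEAD=main@D [dev=B exp=D fix=C main=D]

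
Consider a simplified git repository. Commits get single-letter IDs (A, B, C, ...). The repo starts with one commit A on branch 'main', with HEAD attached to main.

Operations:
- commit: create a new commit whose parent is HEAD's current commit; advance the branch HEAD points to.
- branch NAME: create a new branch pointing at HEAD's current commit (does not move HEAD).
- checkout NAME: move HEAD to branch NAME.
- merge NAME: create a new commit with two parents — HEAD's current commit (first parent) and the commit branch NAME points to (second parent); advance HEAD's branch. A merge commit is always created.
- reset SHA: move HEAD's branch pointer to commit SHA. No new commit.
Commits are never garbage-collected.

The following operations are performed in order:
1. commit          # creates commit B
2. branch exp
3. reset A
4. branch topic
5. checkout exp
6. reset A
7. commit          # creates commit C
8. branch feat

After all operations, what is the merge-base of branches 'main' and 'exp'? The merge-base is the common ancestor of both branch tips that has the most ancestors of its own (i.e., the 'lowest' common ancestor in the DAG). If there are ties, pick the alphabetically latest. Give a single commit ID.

After op 1 (commit): HEAD=main@B [main=B]
After op 2 (branch): HEAD=main@B [exp=B main=B]
After op 3 (reset): HEAD=main@A [exp=B main=A]
After op 4 (branch): HEAD=main@A [exp=B main=A topic=A]
After op 5 (checkout): HEAD=exp@B [exp=B main=A topic=A]
After op 6 (reset): HEAD=exp@A [exp=A main=A topic=A]
After op 7 (commit): HEAD=exp@C [exp=C main=A topic=A]
After op 8 (branch): HEAD=exp@C [exp=C feat=C main=A topic=A]
ancestors(main=A): ['A']
ancestors(exp=C): ['A', 'C']
common: ['A']

Answer: A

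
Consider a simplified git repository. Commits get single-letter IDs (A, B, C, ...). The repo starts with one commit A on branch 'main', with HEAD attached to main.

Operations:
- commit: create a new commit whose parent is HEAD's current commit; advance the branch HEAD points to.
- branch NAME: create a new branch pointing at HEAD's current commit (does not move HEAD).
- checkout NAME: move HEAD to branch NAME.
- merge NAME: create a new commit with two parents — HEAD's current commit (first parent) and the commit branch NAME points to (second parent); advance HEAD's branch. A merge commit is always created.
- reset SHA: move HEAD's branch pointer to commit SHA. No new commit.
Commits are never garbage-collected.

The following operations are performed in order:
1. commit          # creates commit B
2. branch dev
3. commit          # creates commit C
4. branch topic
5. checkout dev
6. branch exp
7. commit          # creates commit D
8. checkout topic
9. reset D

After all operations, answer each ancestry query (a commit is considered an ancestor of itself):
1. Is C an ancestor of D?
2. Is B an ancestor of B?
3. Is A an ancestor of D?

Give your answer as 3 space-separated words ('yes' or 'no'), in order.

Answer: no yes yes

Derivation:
After op 1 (commit): HEAD=main@B [main=B]
After op 2 (branch): HEAD=main@B [dev=B main=B]
After op 3 (commit): HEAD=main@C [dev=B main=C]
After op 4 (branch): HEAD=main@C [dev=B main=C topic=C]
After op 5 (checkout): HEAD=dev@B [dev=B main=C topic=C]
After op 6 (branch): HEAD=dev@B [dev=B exp=B main=C topic=C]
After op 7 (commit): HEAD=dev@D [dev=D exp=B main=C topic=C]
After op 8 (checkout): HEAD=topic@C [dev=D exp=B main=C topic=C]
After op 9 (reset): HEAD=topic@D [dev=D exp=B main=C topic=D]
ancestors(D) = {A,B,D}; C in? no
ancestors(B) = {A,B}; B in? yes
ancestors(D) = {A,B,D}; A in? yes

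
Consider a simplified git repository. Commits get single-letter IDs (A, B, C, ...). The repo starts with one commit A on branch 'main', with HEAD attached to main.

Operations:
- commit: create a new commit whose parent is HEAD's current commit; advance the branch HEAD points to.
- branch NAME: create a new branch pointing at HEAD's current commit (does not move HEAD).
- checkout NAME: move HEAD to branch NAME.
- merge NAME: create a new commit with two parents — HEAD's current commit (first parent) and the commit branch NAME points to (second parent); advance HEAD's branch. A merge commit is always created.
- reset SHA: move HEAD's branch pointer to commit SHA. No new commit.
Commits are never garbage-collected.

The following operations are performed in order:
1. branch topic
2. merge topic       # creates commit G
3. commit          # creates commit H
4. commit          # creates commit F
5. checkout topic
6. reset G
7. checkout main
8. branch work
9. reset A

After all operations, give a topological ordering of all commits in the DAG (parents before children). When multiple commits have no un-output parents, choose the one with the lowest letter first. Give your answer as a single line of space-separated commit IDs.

After op 1 (branch): HEAD=main@A [main=A topic=A]
After op 2 (merge): HEAD=main@G [main=G topic=A]
After op 3 (commit): HEAD=main@H [main=H topic=A]
After op 4 (commit): HEAD=main@F [main=F topic=A]
After op 5 (checkout): HEAD=topic@A [main=F topic=A]
After op 6 (reset): HEAD=topic@G [main=F topic=G]
After op 7 (checkout): HEAD=main@F [main=F topic=G]
After op 8 (branch): HEAD=main@F [main=F topic=G work=F]
After op 9 (reset): HEAD=main@A [main=A topic=G work=F]
commit A: parents=[]
commit F: parents=['H']
commit G: parents=['A', 'A']
commit H: parents=['G']

Answer: A G H F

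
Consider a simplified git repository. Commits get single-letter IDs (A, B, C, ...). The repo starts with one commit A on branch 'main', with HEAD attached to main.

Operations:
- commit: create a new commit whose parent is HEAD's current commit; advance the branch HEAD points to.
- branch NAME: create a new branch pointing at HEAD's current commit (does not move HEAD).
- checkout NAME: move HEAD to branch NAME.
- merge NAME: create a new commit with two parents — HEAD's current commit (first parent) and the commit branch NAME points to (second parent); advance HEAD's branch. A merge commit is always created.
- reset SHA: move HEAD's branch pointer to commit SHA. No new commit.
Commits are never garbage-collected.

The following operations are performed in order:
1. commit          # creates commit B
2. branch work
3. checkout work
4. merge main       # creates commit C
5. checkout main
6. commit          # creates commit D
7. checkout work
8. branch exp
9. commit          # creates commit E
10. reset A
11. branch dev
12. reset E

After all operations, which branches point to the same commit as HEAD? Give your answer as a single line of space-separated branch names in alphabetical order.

Answer: work

Derivation:
After op 1 (commit): HEAD=main@B [main=B]
After op 2 (branch): HEAD=main@B [main=B work=B]
After op 3 (checkout): HEAD=work@B [main=B work=B]
After op 4 (merge): HEAD=work@C [main=B work=C]
After op 5 (checkout): HEAD=main@B [main=B work=C]
After op 6 (commit): HEAD=main@D [main=D work=C]
After op 7 (checkout): HEAD=work@C [main=D work=C]
After op 8 (branch): HEAD=work@C [exp=C main=D work=C]
After op 9 (commit): HEAD=work@E [exp=C main=D work=E]
After op 10 (reset): HEAD=work@A [exp=C main=D work=A]
After op 11 (branch): HEAD=work@A [dev=A exp=C main=D work=A]
After op 12 (reset): HEAD=work@E [dev=A exp=C main=D work=E]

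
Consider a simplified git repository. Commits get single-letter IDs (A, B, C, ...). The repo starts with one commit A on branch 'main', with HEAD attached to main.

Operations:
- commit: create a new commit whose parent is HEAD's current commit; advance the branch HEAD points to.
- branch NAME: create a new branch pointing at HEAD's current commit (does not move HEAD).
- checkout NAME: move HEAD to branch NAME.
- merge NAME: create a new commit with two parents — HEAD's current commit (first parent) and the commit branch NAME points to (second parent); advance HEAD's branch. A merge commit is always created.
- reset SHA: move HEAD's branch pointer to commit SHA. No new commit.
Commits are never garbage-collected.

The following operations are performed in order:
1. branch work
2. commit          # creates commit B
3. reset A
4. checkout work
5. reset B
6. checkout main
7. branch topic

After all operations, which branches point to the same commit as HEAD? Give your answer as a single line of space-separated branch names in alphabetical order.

After op 1 (branch): HEAD=main@A [main=A work=A]
After op 2 (commit): HEAD=main@B [main=B work=A]
After op 3 (reset): HEAD=main@A [main=A work=A]
After op 4 (checkout): HEAD=work@A [main=A work=A]
After op 5 (reset): HEAD=work@B [main=A work=B]
After op 6 (checkout): HEAD=main@A [main=A work=B]
After op 7 (branch): HEAD=main@A [main=A topic=A work=B]

Answer: main topic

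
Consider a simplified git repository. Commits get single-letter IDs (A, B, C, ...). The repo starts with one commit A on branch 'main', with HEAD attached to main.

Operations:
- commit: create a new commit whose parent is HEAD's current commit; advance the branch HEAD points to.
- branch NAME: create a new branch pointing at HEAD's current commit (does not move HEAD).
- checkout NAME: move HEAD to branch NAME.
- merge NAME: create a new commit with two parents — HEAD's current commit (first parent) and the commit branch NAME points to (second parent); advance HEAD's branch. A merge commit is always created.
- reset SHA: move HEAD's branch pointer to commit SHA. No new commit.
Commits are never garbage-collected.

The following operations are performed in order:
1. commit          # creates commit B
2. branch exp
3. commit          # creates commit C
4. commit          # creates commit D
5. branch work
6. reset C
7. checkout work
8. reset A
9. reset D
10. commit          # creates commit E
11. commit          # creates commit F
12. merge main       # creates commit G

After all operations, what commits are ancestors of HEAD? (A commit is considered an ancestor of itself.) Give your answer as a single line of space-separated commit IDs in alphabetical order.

After op 1 (commit): HEAD=main@B [main=B]
After op 2 (branch): HEAD=main@B [exp=B main=B]
After op 3 (commit): HEAD=main@C [exp=B main=C]
After op 4 (commit): HEAD=main@D [exp=B main=D]
After op 5 (branch): HEAD=main@D [exp=B main=D work=D]
After op 6 (reset): HEAD=main@C [exp=B main=C work=D]
After op 7 (checkout): HEAD=work@D [exp=B main=C work=D]
After op 8 (reset): HEAD=work@A [exp=B main=C work=A]
After op 9 (reset): HEAD=work@D [exp=B main=C work=D]
After op 10 (commit): HEAD=work@E [exp=B main=C work=E]
After op 11 (commit): HEAD=work@F [exp=B main=C work=F]
After op 12 (merge): HEAD=work@G [exp=B main=C work=G]

Answer: A B C D E F G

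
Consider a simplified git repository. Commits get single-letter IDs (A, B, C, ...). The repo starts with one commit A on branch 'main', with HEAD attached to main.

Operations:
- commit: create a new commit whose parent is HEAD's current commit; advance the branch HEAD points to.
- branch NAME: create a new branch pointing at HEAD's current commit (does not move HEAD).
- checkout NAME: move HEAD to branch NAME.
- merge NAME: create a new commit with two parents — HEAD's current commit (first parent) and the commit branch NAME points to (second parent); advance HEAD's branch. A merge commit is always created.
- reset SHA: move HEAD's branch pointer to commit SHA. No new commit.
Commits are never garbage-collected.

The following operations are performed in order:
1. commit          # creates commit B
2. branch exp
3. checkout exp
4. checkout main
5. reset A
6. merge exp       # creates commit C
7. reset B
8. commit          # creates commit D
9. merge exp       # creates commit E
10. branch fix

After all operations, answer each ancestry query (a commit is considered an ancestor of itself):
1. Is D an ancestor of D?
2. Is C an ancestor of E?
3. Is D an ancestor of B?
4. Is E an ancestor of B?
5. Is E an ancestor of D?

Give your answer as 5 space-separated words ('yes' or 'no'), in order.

After op 1 (commit): HEAD=main@B [main=B]
After op 2 (branch): HEAD=main@B [exp=B main=B]
After op 3 (checkout): HEAD=exp@B [exp=B main=B]
After op 4 (checkout): HEAD=main@B [exp=B main=B]
After op 5 (reset): HEAD=main@A [exp=B main=A]
After op 6 (merge): HEAD=main@C [exp=B main=C]
After op 7 (reset): HEAD=main@B [exp=B main=B]
After op 8 (commit): HEAD=main@D [exp=B main=D]
After op 9 (merge): HEAD=main@E [exp=B main=E]
After op 10 (branch): HEAD=main@E [exp=B fix=E main=E]
ancestors(D) = {A,B,D}; D in? yes
ancestors(E) = {A,B,D,E}; C in? no
ancestors(B) = {A,B}; D in? no
ancestors(B) = {A,B}; E in? no
ancestors(D) = {A,B,D}; E in? no

Answer: yes no no no no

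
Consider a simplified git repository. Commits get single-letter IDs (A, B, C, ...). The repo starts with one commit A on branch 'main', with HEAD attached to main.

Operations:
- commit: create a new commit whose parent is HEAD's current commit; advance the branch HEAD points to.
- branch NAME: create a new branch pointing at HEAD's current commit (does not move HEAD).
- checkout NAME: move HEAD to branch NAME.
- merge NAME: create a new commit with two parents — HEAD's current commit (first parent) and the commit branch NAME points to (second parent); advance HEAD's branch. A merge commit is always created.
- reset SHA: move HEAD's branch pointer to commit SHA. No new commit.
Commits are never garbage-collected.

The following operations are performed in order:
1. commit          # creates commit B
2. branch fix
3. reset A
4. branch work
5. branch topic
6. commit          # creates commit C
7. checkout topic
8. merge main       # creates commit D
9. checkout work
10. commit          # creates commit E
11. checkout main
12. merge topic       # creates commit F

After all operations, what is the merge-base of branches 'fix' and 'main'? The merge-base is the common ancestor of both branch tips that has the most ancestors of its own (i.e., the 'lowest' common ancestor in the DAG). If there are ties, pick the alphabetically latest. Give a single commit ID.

Answer: A

Derivation:
After op 1 (commit): HEAD=main@B [main=B]
After op 2 (branch): HEAD=main@B [fix=B main=B]
After op 3 (reset): HEAD=main@A [fix=B main=A]
After op 4 (branch): HEAD=main@A [fix=B main=A work=A]
After op 5 (branch): HEAD=main@A [fix=B main=A topic=A work=A]
After op 6 (commit): HEAD=main@C [fix=B main=C topic=A work=A]
After op 7 (checkout): HEAD=topic@A [fix=B main=C topic=A work=A]
After op 8 (merge): HEAD=topic@D [fix=B main=C topic=D work=A]
After op 9 (checkout): HEAD=work@A [fix=B main=C topic=D work=A]
After op 10 (commit): HEAD=work@E [fix=B main=C topic=D work=E]
After op 11 (checkout): HEAD=main@C [fix=B main=C topic=D work=E]
After op 12 (merge): HEAD=main@F [fix=B main=F topic=D work=E]
ancestors(fix=B): ['A', 'B']
ancestors(main=F): ['A', 'C', 'D', 'F']
common: ['A']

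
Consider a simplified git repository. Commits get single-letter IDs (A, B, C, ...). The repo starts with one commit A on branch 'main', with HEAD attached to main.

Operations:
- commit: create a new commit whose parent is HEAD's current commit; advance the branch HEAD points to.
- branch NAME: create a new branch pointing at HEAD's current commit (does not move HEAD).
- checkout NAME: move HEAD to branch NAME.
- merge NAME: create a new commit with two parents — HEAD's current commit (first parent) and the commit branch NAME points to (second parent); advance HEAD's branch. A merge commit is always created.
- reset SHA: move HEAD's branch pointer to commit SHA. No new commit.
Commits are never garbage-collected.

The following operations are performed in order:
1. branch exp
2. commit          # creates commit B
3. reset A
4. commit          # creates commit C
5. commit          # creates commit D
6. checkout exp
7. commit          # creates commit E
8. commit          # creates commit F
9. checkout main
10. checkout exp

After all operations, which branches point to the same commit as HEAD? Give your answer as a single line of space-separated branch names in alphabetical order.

Answer: exp

Derivation:
After op 1 (branch): HEAD=main@A [exp=A main=A]
After op 2 (commit): HEAD=main@B [exp=A main=B]
After op 3 (reset): HEAD=main@A [exp=A main=A]
After op 4 (commit): HEAD=main@C [exp=A main=C]
After op 5 (commit): HEAD=main@D [exp=A main=D]
After op 6 (checkout): HEAD=exp@A [exp=A main=D]
After op 7 (commit): HEAD=exp@E [exp=E main=D]
After op 8 (commit): HEAD=exp@F [exp=F main=D]
After op 9 (checkout): HEAD=main@D [exp=F main=D]
After op 10 (checkout): HEAD=exp@F [exp=F main=D]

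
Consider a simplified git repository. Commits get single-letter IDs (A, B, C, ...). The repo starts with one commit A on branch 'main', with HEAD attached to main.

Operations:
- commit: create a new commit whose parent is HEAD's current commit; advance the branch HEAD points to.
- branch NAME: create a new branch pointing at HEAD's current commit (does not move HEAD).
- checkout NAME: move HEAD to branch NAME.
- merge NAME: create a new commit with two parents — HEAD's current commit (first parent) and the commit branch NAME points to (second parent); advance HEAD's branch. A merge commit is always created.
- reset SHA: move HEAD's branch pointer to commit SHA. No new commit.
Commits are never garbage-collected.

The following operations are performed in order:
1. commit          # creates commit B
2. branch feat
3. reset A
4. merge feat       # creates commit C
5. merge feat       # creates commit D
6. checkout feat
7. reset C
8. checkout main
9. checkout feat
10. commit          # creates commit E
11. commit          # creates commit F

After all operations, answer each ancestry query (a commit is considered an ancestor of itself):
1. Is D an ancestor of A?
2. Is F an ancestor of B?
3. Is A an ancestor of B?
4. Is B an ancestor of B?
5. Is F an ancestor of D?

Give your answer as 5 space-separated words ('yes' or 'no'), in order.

After op 1 (commit): HEAD=main@B [main=B]
After op 2 (branch): HEAD=main@B [feat=B main=B]
After op 3 (reset): HEAD=main@A [feat=B main=A]
After op 4 (merge): HEAD=main@C [feat=B main=C]
After op 5 (merge): HEAD=main@D [feat=B main=D]
After op 6 (checkout): HEAD=feat@B [feat=B main=D]
After op 7 (reset): HEAD=feat@C [feat=C main=D]
After op 8 (checkout): HEAD=main@D [feat=C main=D]
After op 9 (checkout): HEAD=feat@C [feat=C main=D]
After op 10 (commit): HEAD=feat@E [feat=E main=D]
After op 11 (commit): HEAD=feat@F [feat=F main=D]
ancestors(A) = {A}; D in? no
ancestors(B) = {A,B}; F in? no
ancestors(B) = {A,B}; A in? yes
ancestors(B) = {A,B}; B in? yes
ancestors(D) = {A,B,C,D}; F in? no

Answer: no no yes yes no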